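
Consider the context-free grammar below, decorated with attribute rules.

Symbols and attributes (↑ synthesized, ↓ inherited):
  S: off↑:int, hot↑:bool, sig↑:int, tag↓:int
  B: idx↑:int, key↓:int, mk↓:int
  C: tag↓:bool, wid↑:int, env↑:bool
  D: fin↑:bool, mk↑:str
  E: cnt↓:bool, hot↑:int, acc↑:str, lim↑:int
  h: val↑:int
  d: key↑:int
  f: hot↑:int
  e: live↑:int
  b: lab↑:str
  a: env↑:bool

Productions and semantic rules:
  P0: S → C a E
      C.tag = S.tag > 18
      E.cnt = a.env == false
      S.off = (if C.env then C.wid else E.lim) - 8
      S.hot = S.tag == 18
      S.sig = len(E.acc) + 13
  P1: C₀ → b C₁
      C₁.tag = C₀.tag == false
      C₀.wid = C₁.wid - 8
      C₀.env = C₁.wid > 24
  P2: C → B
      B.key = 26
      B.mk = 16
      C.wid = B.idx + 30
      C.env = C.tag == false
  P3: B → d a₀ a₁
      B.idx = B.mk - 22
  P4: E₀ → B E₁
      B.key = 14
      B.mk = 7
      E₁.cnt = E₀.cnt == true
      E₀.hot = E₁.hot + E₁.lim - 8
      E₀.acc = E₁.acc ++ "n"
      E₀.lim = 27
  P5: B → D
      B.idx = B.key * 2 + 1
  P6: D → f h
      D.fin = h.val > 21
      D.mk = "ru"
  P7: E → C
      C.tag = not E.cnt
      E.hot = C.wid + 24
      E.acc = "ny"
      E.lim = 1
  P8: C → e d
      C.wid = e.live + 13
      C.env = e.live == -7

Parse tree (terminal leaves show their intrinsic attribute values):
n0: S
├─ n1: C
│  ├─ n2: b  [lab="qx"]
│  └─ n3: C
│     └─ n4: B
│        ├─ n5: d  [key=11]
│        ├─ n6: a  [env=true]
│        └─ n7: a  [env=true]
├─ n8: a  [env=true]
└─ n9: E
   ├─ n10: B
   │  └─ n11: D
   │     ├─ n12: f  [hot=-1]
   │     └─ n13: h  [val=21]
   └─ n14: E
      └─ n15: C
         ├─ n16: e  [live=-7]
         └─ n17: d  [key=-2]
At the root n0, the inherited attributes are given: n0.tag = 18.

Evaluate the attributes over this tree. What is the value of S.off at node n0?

19

1. n0.tag = 18  [given at root]
2. n1.tag = false  [S.tag > 18]
3. n2.lab = "qx"  [terminal]
4. n3.tag = true  [C₀.tag == false]
5. n4.key = 26  [26]
6. n4.mk = 16  [16]
7. n5.key = 11  [terminal]
8. n6.env = true  [terminal]
9. n7.env = true  [terminal]
10. n4.idx = -6  [B.mk - 22]
11. n3.wid = 24  [B.idx + 30]
12. n3.env = false  [C.tag == false]
13. n1.wid = 16  [C₁.wid - 8]
14. n1.env = false  [C₁.wid > 24]
15. n8.env = true  [terminal]
16. n9.cnt = false  [a.env == false]
17. n10.key = 14  [14]
18. n10.mk = 7  [7]
19. n12.hot = -1  [terminal]
20. n13.val = 21  [terminal]
21. n11.fin = false  [h.val > 21]
22. n11.mk = "ru"  ["ru"]
23. n10.idx = 29  [B.key * 2 + 1]
24. n14.cnt = false  [E₀.cnt == true]
25. n15.tag = true  [not E.cnt]
26. n16.live = -7  [terminal]
27. n17.key = -2  [terminal]
28. n15.wid = 6  [e.live + 13]
29. n15.env = true  [e.live == -7]
30. n14.hot = 30  [C.wid + 24]
31. n14.acc = "ny"  ["ny"]
32. n14.lim = 1  [1]
33. n9.hot = 23  [E₁.hot + E₁.lim - 8]
34. n9.acc = "nyn"  [E₁.acc ++ "n"]
35. n9.lim = 27  [27]
36. n0.off = 19  [(if C.env then C.wid else E.lim) - 8]
37. n0.hot = true  [S.tag == 18]
38. n0.sig = 16  [len(E.acc) + 13]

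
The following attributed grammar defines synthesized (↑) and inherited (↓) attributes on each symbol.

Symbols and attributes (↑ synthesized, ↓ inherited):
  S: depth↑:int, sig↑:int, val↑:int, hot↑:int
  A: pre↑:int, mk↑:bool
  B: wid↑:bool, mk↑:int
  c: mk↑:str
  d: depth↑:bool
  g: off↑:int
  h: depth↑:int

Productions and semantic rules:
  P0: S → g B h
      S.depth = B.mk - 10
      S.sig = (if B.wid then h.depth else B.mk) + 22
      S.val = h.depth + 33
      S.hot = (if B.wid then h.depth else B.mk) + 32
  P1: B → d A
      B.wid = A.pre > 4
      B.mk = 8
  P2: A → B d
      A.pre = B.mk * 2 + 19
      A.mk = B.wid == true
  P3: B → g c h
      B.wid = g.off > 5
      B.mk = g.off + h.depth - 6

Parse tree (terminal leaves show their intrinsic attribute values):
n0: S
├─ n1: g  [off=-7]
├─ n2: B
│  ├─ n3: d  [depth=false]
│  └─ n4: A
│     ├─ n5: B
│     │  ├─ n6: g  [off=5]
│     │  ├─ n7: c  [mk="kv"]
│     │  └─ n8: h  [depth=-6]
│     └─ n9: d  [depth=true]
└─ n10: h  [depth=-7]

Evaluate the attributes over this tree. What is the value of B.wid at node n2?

true

1. n1.off = -7  [terminal]
2. n3.depth = false  [terminal]
3. n6.off = 5  [terminal]
4. n7.mk = "kv"  [terminal]
5. n8.depth = -6  [terminal]
6. n5.wid = false  [g.off > 5]
7. n5.mk = -7  [g.off + h.depth - 6]
8. n9.depth = true  [terminal]
9. n4.pre = 5  [B.mk * 2 + 19]
10. n4.mk = false  [B.wid == true]
11. n2.wid = true  [A.pre > 4]
12. n2.mk = 8  [8]
13. n10.depth = -7  [terminal]
14. n0.depth = -2  [B.mk - 10]
15. n0.sig = 15  [(if B.wid then h.depth else B.mk) + 22]
16. n0.val = 26  [h.depth + 33]
17. n0.hot = 25  [(if B.wid then h.depth else B.mk) + 32]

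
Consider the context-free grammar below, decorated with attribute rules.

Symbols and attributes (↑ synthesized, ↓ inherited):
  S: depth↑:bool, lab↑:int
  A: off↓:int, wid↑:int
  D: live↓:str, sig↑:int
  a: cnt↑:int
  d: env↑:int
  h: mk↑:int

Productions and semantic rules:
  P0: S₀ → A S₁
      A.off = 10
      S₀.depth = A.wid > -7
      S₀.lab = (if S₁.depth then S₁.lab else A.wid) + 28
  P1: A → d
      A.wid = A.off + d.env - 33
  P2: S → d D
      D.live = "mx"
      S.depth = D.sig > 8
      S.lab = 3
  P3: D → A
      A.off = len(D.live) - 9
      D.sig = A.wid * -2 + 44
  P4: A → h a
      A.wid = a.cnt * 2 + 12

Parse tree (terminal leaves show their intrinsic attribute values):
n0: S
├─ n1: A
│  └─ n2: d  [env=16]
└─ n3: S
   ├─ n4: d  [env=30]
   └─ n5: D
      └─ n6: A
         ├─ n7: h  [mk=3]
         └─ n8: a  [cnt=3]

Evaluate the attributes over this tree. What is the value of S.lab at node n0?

21

1. n1.off = 10  [10]
2. n2.env = 16  [terminal]
3. n1.wid = -7  [A.off + d.env - 33]
4. n4.env = 30  [terminal]
5. n5.live = "mx"  ["mx"]
6. n6.off = -7  [len(D.live) - 9]
7. n7.mk = 3  [terminal]
8. n8.cnt = 3  [terminal]
9. n6.wid = 18  [a.cnt * 2 + 12]
10. n5.sig = 8  [A.wid * -2 + 44]
11. n3.depth = false  [D.sig > 8]
12. n3.lab = 3  [3]
13. n0.depth = false  [A.wid > -7]
14. n0.lab = 21  [(if S₁.depth then S₁.lab else A.wid) + 28]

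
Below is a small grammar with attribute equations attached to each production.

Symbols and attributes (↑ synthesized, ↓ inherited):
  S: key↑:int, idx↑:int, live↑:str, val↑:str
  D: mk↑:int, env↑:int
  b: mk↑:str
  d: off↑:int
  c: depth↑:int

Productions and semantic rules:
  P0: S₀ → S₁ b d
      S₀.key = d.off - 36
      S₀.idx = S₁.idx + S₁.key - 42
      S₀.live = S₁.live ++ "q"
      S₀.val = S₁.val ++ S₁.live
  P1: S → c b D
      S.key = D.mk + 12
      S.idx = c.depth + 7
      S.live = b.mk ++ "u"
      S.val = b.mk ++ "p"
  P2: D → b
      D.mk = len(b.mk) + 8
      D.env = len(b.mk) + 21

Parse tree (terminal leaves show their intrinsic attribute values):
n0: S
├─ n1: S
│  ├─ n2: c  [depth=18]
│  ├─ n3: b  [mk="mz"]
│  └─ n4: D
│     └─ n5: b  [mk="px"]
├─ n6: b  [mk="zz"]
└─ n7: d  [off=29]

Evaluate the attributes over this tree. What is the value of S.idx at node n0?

5

1. n2.depth = 18  [terminal]
2. n3.mk = "mz"  [terminal]
3. n5.mk = "px"  [terminal]
4. n4.mk = 10  [len(b.mk) + 8]
5. n4.env = 23  [len(b.mk) + 21]
6. n1.key = 22  [D.mk + 12]
7. n1.idx = 25  [c.depth + 7]
8. n1.live = "mzu"  [b.mk ++ "u"]
9. n1.val = "mzp"  [b.mk ++ "p"]
10. n6.mk = "zz"  [terminal]
11. n7.off = 29  [terminal]
12. n0.key = -7  [d.off - 36]
13. n0.idx = 5  [S₁.idx + S₁.key - 42]
14. n0.live = "mzuq"  [S₁.live ++ "q"]
15. n0.val = "mzpmzu"  [S₁.val ++ S₁.live]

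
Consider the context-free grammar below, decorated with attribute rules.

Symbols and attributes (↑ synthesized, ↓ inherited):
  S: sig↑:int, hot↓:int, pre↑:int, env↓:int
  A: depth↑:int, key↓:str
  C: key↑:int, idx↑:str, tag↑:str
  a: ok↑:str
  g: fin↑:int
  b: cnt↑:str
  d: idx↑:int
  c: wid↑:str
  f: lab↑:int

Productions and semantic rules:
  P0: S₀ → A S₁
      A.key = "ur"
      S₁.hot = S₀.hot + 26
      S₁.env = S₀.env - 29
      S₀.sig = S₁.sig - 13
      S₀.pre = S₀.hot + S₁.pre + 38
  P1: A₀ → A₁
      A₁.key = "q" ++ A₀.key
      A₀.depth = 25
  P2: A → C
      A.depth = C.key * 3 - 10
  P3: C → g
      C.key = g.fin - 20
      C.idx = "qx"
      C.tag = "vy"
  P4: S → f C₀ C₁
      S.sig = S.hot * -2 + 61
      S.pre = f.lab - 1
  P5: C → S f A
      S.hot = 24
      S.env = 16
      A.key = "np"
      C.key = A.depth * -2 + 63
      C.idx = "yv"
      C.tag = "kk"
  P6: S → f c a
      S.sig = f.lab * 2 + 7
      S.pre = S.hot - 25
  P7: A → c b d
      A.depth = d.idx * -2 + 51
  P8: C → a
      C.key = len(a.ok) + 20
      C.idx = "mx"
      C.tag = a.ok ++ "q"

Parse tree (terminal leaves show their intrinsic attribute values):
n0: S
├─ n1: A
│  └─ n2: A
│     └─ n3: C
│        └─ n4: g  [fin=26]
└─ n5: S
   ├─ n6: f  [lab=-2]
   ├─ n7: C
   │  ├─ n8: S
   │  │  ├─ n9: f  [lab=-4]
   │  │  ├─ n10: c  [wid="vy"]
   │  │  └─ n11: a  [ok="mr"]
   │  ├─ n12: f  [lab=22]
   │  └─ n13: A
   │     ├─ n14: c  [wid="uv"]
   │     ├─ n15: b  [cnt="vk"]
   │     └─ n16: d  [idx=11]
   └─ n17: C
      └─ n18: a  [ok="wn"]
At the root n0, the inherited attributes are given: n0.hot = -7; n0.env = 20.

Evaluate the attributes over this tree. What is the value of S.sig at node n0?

10

1. n0.hot = -7  [given at root]
2. n0.env = 20  [given at root]
3. n1.key = "ur"  ["ur"]
4. n2.key = "qur"  ["q" ++ A₀.key]
5. n4.fin = 26  [terminal]
6. n3.key = 6  [g.fin - 20]
7. n3.idx = "qx"  ["qx"]
8. n3.tag = "vy"  ["vy"]
9. n2.depth = 8  [C.key * 3 - 10]
10. n1.depth = 25  [25]
11. n5.hot = 19  [S₀.hot + 26]
12. n5.env = -9  [S₀.env - 29]
13. n6.lab = -2  [terminal]
14. n8.hot = 24  [24]
15. n8.env = 16  [16]
16. n9.lab = -4  [terminal]
17. n10.wid = "vy"  [terminal]
18. n11.ok = "mr"  [terminal]
19. n8.sig = -1  [f.lab * 2 + 7]
20. n8.pre = -1  [S.hot - 25]
21. n12.lab = 22  [terminal]
22. n13.key = "np"  ["np"]
23. n14.wid = "uv"  [terminal]
24. n15.cnt = "vk"  [terminal]
25. n16.idx = 11  [terminal]
26. n13.depth = 29  [d.idx * -2 + 51]
27. n7.key = 5  [A.depth * -2 + 63]
28. n7.idx = "yv"  ["yv"]
29. n7.tag = "kk"  ["kk"]
30. n18.ok = "wn"  [terminal]
31. n17.key = 22  [len(a.ok) + 20]
32. n17.idx = "mx"  ["mx"]
33. n17.tag = "wnq"  [a.ok ++ "q"]
34. n5.sig = 23  [S.hot * -2 + 61]
35. n5.pre = -3  [f.lab - 1]
36. n0.sig = 10  [S₁.sig - 13]
37. n0.pre = 28  [S₀.hot + S₁.pre + 38]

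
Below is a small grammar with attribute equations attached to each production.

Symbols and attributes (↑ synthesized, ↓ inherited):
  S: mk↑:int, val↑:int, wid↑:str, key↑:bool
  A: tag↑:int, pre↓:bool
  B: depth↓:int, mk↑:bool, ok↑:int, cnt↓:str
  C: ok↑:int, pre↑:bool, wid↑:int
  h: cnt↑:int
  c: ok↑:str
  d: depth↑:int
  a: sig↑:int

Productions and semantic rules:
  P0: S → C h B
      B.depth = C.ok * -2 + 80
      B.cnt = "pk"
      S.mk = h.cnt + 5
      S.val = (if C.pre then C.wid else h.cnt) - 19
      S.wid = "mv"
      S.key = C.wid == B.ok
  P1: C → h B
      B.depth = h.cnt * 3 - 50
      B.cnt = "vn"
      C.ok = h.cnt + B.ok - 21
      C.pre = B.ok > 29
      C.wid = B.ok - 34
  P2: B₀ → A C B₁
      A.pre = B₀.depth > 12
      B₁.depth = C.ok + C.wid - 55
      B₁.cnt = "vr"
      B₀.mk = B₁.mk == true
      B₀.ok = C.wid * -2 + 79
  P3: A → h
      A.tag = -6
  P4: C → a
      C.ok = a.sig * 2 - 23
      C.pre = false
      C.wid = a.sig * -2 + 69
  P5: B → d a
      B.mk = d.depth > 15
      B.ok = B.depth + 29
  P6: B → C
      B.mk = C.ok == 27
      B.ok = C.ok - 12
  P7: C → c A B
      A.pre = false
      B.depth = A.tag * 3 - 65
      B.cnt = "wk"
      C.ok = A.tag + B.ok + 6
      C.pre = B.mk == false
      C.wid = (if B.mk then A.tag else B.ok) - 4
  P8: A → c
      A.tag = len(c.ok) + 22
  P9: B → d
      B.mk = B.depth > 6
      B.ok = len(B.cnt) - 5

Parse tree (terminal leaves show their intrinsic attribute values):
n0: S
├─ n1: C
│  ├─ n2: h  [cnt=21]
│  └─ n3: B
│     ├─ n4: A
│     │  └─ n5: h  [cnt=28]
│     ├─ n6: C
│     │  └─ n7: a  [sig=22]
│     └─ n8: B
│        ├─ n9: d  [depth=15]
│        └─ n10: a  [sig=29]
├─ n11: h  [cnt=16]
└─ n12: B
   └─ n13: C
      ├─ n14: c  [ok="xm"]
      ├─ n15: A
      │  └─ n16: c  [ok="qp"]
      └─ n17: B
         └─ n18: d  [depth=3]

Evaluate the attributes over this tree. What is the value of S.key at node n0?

1. n2.cnt = 21  [terminal]
2. n3.depth = 13  [h.cnt * 3 - 50]
3. n3.cnt = "vn"  ["vn"]
4. n4.pre = true  [B₀.depth > 12]
5. n5.cnt = 28  [terminal]
6. n4.tag = -6  [-6]
7. n7.sig = 22  [terminal]
8. n6.ok = 21  [a.sig * 2 - 23]
9. n6.pre = false  [false]
10. n6.wid = 25  [a.sig * -2 + 69]
11. n8.depth = -9  [C.ok + C.wid - 55]
12. n8.cnt = "vr"  ["vr"]
13. n9.depth = 15  [terminal]
14. n10.sig = 29  [terminal]
15. n8.mk = false  [d.depth > 15]
16. n8.ok = 20  [B.depth + 29]
17. n3.mk = false  [B₁.mk == true]
18. n3.ok = 29  [C.wid * -2 + 79]
19. n1.ok = 29  [h.cnt + B.ok - 21]
20. n1.pre = false  [B.ok > 29]
21. n1.wid = -5  [B.ok - 34]
22. n11.cnt = 16  [terminal]
23. n12.depth = 22  [C.ok * -2 + 80]
24. n12.cnt = "pk"  ["pk"]
25. n14.ok = "xm"  [terminal]
26. n15.pre = false  [false]
27. n16.ok = "qp"  [terminal]
28. n15.tag = 24  [len(c.ok) + 22]
29. n17.depth = 7  [A.tag * 3 - 65]
30. n17.cnt = "wk"  ["wk"]
31. n18.depth = 3  [terminal]
32. n17.mk = true  [B.depth > 6]
33. n17.ok = -3  [len(B.cnt) - 5]
34. n13.ok = 27  [A.tag + B.ok + 6]
35. n13.pre = false  [B.mk == false]
36. n13.wid = 20  [(if B.mk then A.tag else B.ok) - 4]
37. n12.mk = true  [C.ok == 27]
38. n12.ok = 15  [C.ok - 12]
39. n0.mk = 21  [h.cnt + 5]
40. n0.val = -3  [(if C.pre then C.wid else h.cnt) - 19]
41. n0.wid = "mv"  ["mv"]
42. n0.key = false  [C.wid == B.ok]

false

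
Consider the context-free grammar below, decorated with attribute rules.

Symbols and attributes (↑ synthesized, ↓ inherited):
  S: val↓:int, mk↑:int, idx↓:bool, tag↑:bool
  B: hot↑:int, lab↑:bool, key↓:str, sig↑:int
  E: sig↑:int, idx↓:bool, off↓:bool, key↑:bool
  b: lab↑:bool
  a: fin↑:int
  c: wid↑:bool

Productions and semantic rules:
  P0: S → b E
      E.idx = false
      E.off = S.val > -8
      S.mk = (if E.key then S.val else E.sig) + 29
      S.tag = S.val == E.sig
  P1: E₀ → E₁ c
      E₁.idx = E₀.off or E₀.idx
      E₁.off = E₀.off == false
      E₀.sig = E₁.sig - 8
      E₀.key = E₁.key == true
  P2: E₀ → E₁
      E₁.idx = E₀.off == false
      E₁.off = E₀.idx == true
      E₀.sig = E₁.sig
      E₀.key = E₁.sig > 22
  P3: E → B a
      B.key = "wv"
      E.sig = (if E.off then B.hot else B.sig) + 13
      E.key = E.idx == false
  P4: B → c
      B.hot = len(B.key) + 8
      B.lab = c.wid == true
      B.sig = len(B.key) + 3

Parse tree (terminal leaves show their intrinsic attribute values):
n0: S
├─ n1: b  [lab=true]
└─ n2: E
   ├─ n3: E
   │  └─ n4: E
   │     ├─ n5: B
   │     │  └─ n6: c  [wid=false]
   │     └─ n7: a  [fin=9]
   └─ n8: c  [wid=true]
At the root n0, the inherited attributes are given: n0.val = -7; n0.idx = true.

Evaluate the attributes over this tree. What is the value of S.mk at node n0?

22

1. n0.val = -7  [given at root]
2. n0.idx = true  [given at root]
3. n1.lab = true  [terminal]
4. n2.idx = false  [false]
5. n2.off = true  [S.val > -8]
6. n3.idx = true  [E₀.off or E₀.idx]
7. n3.off = false  [E₀.off == false]
8. n4.idx = true  [E₀.off == false]
9. n4.off = true  [E₀.idx == true]
10. n5.key = "wv"  ["wv"]
11. n6.wid = false  [terminal]
12. n5.hot = 10  [len(B.key) + 8]
13. n5.lab = false  [c.wid == true]
14. n5.sig = 5  [len(B.key) + 3]
15. n7.fin = 9  [terminal]
16. n4.sig = 23  [(if E.off then B.hot else B.sig) + 13]
17. n4.key = false  [E.idx == false]
18. n3.sig = 23  [E₁.sig]
19. n3.key = true  [E₁.sig > 22]
20. n8.wid = true  [terminal]
21. n2.sig = 15  [E₁.sig - 8]
22. n2.key = true  [E₁.key == true]
23. n0.mk = 22  [(if E.key then S.val else E.sig) + 29]
24. n0.tag = false  [S.val == E.sig]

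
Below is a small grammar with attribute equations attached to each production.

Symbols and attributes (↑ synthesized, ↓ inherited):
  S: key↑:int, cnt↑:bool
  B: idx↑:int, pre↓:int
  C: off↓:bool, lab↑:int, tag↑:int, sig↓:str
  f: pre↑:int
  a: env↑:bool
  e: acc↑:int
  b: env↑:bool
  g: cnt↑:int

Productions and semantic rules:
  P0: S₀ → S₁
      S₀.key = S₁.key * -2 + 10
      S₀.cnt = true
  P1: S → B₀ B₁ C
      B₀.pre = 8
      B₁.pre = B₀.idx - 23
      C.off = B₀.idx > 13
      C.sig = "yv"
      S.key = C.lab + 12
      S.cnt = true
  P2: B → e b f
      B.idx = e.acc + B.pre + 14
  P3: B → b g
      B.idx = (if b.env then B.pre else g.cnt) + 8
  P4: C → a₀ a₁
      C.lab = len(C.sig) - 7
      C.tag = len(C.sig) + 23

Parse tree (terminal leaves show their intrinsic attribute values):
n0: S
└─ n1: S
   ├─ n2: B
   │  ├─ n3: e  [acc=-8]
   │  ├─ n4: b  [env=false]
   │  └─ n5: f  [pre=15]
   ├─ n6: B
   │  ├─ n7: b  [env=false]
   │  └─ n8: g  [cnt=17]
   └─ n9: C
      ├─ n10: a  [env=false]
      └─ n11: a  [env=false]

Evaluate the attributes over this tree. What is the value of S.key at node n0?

-4

1. n2.pre = 8  [8]
2. n3.acc = -8  [terminal]
3. n4.env = false  [terminal]
4. n5.pre = 15  [terminal]
5. n2.idx = 14  [e.acc + B.pre + 14]
6. n6.pre = -9  [B₀.idx - 23]
7. n7.env = false  [terminal]
8. n8.cnt = 17  [terminal]
9. n6.idx = 25  [(if b.env then B.pre else g.cnt) + 8]
10. n9.off = true  [B₀.idx > 13]
11. n9.sig = "yv"  ["yv"]
12. n10.env = false  [terminal]
13. n11.env = false  [terminal]
14. n9.lab = -5  [len(C.sig) - 7]
15. n9.tag = 25  [len(C.sig) + 23]
16. n1.key = 7  [C.lab + 12]
17. n1.cnt = true  [true]
18. n0.key = -4  [S₁.key * -2 + 10]
19. n0.cnt = true  [true]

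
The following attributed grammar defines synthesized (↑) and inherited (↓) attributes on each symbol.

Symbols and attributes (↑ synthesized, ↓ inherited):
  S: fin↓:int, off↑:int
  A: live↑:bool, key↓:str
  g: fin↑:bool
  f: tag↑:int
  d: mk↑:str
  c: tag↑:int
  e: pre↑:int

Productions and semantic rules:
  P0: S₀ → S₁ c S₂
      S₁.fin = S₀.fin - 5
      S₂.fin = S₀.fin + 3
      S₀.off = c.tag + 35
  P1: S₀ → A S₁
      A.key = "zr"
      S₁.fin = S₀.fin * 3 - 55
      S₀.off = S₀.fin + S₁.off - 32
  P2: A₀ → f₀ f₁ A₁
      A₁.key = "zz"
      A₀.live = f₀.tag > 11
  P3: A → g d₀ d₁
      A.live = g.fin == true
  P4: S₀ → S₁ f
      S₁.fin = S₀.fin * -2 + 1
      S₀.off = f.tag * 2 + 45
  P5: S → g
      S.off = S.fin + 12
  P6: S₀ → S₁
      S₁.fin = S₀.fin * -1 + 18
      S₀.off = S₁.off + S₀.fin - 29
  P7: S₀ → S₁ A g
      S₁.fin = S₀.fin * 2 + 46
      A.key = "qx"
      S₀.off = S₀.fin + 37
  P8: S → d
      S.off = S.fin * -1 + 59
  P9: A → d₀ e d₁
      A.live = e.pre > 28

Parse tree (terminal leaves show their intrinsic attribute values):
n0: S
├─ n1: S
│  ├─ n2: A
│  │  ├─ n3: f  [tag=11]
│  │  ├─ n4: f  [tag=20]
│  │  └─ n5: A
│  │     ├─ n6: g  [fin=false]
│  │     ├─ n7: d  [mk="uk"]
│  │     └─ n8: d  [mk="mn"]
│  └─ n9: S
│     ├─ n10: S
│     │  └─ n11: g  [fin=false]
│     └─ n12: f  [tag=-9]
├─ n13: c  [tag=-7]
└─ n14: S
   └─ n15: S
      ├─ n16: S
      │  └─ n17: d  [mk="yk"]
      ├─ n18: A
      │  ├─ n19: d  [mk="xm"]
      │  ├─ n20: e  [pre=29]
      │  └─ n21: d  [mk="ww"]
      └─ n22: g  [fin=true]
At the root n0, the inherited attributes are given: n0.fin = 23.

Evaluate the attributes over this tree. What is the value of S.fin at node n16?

1. n0.fin = 23  [given at root]
2. n1.fin = 18  [S₀.fin - 5]
3. n2.key = "zr"  ["zr"]
4. n3.tag = 11  [terminal]
5. n4.tag = 20  [terminal]
6. n5.key = "zz"  ["zz"]
7. n6.fin = false  [terminal]
8. n7.mk = "uk"  [terminal]
9. n8.mk = "mn"  [terminal]
10. n5.live = false  [g.fin == true]
11. n2.live = false  [f₀.tag > 11]
12. n9.fin = -1  [S₀.fin * 3 - 55]
13. n10.fin = 3  [S₀.fin * -2 + 1]
14. n11.fin = false  [terminal]
15. n10.off = 15  [S.fin + 12]
16. n12.tag = -9  [terminal]
17. n9.off = 27  [f.tag * 2 + 45]
18. n1.off = 13  [S₀.fin + S₁.off - 32]
19. n13.tag = -7  [terminal]
20. n14.fin = 26  [S₀.fin + 3]
21. n15.fin = -8  [S₀.fin * -1 + 18]
22. n16.fin = 30  [S₀.fin * 2 + 46]
23. n17.mk = "yk"  [terminal]
24. n16.off = 29  [S.fin * -1 + 59]
25. n18.key = "qx"  ["qx"]
26. n19.mk = "xm"  [terminal]
27. n20.pre = 29  [terminal]
28. n21.mk = "ww"  [terminal]
29. n18.live = true  [e.pre > 28]
30. n22.fin = true  [terminal]
31. n15.off = 29  [S₀.fin + 37]
32. n14.off = 26  [S₁.off + S₀.fin - 29]
33. n0.off = 28  [c.tag + 35]

30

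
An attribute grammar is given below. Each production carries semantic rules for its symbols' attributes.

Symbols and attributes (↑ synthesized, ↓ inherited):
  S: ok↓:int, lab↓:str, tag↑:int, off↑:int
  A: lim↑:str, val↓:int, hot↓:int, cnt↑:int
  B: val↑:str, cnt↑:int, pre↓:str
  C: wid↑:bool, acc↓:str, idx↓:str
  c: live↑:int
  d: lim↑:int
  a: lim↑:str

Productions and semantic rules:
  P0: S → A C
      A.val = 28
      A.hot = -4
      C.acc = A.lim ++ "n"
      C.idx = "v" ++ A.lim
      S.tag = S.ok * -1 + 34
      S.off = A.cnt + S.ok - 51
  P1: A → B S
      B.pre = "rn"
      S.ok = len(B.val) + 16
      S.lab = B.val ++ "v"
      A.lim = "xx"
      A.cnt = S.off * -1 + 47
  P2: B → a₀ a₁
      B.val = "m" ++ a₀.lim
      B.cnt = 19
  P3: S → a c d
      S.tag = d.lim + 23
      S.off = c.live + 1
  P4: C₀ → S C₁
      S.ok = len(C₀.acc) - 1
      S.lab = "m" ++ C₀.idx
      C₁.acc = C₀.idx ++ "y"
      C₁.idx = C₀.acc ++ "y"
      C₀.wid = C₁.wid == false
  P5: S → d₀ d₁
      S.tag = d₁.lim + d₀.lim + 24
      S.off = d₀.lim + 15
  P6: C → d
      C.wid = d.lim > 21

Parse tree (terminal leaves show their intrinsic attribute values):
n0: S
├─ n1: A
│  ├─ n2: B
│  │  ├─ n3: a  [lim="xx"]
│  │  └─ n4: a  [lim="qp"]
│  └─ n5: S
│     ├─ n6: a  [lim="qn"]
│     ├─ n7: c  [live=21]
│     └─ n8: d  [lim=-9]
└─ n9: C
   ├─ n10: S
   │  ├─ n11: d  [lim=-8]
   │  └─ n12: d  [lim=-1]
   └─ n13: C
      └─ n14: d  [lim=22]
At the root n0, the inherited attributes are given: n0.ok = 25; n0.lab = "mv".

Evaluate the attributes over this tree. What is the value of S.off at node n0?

-1

1. n0.ok = 25  [given at root]
2. n0.lab = "mv"  [given at root]
3. n1.val = 28  [28]
4. n1.hot = -4  [-4]
5. n2.pre = "rn"  ["rn"]
6. n3.lim = "xx"  [terminal]
7. n4.lim = "qp"  [terminal]
8. n2.val = "mxx"  ["m" ++ a₀.lim]
9. n2.cnt = 19  [19]
10. n5.ok = 19  [len(B.val) + 16]
11. n5.lab = "mxxv"  [B.val ++ "v"]
12. n6.lim = "qn"  [terminal]
13. n7.live = 21  [terminal]
14. n8.lim = -9  [terminal]
15. n5.tag = 14  [d.lim + 23]
16. n5.off = 22  [c.live + 1]
17. n1.lim = "xx"  ["xx"]
18. n1.cnt = 25  [S.off * -1 + 47]
19. n9.acc = "xxn"  [A.lim ++ "n"]
20. n9.idx = "vxx"  ["v" ++ A.lim]
21. n10.ok = 2  [len(C₀.acc) - 1]
22. n10.lab = "mvxx"  ["m" ++ C₀.idx]
23. n11.lim = -8  [terminal]
24. n12.lim = -1  [terminal]
25. n10.tag = 15  [d₁.lim + d₀.lim + 24]
26. n10.off = 7  [d₀.lim + 15]
27. n13.acc = "vxxy"  [C₀.idx ++ "y"]
28. n13.idx = "xxny"  [C₀.acc ++ "y"]
29. n14.lim = 22  [terminal]
30. n13.wid = true  [d.lim > 21]
31. n9.wid = false  [C₁.wid == false]
32. n0.tag = 9  [S.ok * -1 + 34]
33. n0.off = -1  [A.cnt + S.ok - 51]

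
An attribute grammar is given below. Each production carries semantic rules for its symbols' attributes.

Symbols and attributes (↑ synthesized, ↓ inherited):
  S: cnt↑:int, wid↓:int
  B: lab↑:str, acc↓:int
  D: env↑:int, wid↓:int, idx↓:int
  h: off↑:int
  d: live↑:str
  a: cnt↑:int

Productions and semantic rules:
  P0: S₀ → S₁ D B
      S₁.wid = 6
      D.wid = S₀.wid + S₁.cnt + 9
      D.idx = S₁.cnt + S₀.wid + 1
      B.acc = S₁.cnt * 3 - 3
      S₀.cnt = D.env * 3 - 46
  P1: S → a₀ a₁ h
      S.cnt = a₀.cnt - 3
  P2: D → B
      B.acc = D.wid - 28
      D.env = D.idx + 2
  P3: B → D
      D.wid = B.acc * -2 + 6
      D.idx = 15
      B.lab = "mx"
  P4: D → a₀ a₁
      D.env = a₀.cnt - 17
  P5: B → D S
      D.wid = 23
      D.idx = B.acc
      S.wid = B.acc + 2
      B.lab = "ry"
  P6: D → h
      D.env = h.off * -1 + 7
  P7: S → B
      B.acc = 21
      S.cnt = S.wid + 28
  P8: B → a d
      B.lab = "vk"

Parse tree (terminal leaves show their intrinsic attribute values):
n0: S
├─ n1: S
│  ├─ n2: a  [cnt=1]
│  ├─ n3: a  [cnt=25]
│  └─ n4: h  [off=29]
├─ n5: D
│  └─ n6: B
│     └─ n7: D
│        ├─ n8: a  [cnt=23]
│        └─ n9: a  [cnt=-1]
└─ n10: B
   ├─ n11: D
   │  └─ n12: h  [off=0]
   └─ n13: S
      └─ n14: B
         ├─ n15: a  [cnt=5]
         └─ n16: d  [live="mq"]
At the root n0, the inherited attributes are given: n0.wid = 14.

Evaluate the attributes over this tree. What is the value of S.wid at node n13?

1. n0.wid = 14  [given at root]
2. n1.wid = 6  [6]
3. n2.cnt = 1  [terminal]
4. n3.cnt = 25  [terminal]
5. n4.off = 29  [terminal]
6. n1.cnt = -2  [a₀.cnt - 3]
7. n5.wid = 21  [S₀.wid + S₁.cnt + 9]
8. n5.idx = 13  [S₁.cnt + S₀.wid + 1]
9. n6.acc = -7  [D.wid - 28]
10. n7.wid = 20  [B.acc * -2 + 6]
11. n7.idx = 15  [15]
12. n8.cnt = 23  [terminal]
13. n9.cnt = -1  [terminal]
14. n7.env = 6  [a₀.cnt - 17]
15. n6.lab = "mx"  ["mx"]
16. n5.env = 15  [D.idx + 2]
17. n10.acc = -9  [S₁.cnt * 3 - 3]
18. n11.wid = 23  [23]
19. n11.idx = -9  [B.acc]
20. n12.off = 0  [terminal]
21. n11.env = 7  [h.off * -1 + 7]
22. n13.wid = -7  [B.acc + 2]
23. n14.acc = 21  [21]
24. n15.cnt = 5  [terminal]
25. n16.live = "mq"  [terminal]
26. n14.lab = "vk"  ["vk"]
27. n13.cnt = 21  [S.wid + 28]
28. n10.lab = "ry"  ["ry"]
29. n0.cnt = -1  [D.env * 3 - 46]

-7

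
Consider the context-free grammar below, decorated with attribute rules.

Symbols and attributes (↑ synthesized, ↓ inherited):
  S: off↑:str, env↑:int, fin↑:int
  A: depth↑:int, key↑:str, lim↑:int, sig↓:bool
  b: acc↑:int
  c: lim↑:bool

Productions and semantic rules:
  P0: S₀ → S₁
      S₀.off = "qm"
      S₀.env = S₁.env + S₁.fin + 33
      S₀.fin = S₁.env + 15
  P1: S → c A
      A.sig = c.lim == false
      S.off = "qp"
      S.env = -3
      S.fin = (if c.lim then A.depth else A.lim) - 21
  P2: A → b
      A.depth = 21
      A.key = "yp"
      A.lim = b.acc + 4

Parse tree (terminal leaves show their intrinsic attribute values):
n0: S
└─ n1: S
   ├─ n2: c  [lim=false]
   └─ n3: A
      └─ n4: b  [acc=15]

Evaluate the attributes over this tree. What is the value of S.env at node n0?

28

1. n2.lim = false  [terminal]
2. n3.sig = true  [c.lim == false]
3. n4.acc = 15  [terminal]
4. n3.depth = 21  [21]
5. n3.key = "yp"  ["yp"]
6. n3.lim = 19  [b.acc + 4]
7. n1.off = "qp"  ["qp"]
8. n1.env = -3  [-3]
9. n1.fin = -2  [(if c.lim then A.depth else A.lim) - 21]
10. n0.off = "qm"  ["qm"]
11. n0.env = 28  [S₁.env + S₁.fin + 33]
12. n0.fin = 12  [S₁.env + 15]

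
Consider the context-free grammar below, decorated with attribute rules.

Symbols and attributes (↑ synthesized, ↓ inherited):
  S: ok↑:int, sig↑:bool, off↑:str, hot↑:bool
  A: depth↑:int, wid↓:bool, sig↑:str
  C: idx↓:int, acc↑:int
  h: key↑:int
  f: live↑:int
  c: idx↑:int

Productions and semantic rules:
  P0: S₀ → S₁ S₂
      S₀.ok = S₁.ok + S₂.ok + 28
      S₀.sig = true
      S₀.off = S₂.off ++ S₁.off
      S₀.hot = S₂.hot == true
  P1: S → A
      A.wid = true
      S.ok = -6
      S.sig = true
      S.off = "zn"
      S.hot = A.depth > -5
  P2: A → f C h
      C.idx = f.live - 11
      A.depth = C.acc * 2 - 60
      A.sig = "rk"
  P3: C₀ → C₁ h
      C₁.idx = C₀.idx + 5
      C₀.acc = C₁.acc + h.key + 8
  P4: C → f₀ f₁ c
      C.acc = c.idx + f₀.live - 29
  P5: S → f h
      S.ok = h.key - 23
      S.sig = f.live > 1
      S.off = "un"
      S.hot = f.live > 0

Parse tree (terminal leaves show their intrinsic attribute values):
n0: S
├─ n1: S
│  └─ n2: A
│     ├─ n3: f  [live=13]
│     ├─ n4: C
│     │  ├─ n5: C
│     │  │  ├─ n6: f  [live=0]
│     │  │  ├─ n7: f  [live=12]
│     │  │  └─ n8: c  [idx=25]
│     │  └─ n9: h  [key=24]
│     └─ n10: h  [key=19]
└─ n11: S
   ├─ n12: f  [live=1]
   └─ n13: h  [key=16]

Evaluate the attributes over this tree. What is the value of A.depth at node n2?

-4

1. n2.wid = true  [true]
2. n3.live = 13  [terminal]
3. n4.idx = 2  [f.live - 11]
4. n5.idx = 7  [C₀.idx + 5]
5. n6.live = 0  [terminal]
6. n7.live = 12  [terminal]
7. n8.idx = 25  [terminal]
8. n5.acc = -4  [c.idx + f₀.live - 29]
9. n9.key = 24  [terminal]
10. n4.acc = 28  [C₁.acc + h.key + 8]
11. n10.key = 19  [terminal]
12. n2.depth = -4  [C.acc * 2 - 60]
13. n2.sig = "rk"  ["rk"]
14. n1.ok = -6  [-6]
15. n1.sig = true  [true]
16. n1.off = "zn"  ["zn"]
17. n1.hot = true  [A.depth > -5]
18. n12.live = 1  [terminal]
19. n13.key = 16  [terminal]
20. n11.ok = -7  [h.key - 23]
21. n11.sig = false  [f.live > 1]
22. n11.off = "un"  ["un"]
23. n11.hot = true  [f.live > 0]
24. n0.ok = 15  [S₁.ok + S₂.ok + 28]
25. n0.sig = true  [true]
26. n0.off = "unzn"  [S₂.off ++ S₁.off]
27. n0.hot = true  [S₂.hot == true]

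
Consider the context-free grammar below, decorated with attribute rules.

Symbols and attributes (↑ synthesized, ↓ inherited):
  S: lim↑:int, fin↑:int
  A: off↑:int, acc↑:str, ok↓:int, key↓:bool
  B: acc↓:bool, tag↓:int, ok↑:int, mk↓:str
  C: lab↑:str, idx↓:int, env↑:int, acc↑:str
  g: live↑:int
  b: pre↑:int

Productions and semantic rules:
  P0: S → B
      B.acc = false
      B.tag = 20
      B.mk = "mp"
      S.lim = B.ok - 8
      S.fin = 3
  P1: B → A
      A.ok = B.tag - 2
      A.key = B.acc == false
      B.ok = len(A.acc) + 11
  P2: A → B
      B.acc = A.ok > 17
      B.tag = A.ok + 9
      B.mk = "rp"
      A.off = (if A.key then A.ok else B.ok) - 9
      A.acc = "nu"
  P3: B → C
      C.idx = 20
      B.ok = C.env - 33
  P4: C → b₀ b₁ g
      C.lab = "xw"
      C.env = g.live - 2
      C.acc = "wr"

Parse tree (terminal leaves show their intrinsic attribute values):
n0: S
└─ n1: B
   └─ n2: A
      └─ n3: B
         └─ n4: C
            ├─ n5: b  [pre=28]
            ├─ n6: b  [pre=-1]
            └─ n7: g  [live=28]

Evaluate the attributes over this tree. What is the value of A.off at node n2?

9

1. n1.acc = false  [false]
2. n1.tag = 20  [20]
3. n1.mk = "mp"  ["mp"]
4. n2.ok = 18  [B.tag - 2]
5. n2.key = true  [B.acc == false]
6. n3.acc = true  [A.ok > 17]
7. n3.tag = 27  [A.ok + 9]
8. n3.mk = "rp"  ["rp"]
9. n4.idx = 20  [20]
10. n5.pre = 28  [terminal]
11. n6.pre = -1  [terminal]
12. n7.live = 28  [terminal]
13. n4.lab = "xw"  ["xw"]
14. n4.env = 26  [g.live - 2]
15. n4.acc = "wr"  ["wr"]
16. n3.ok = -7  [C.env - 33]
17. n2.off = 9  [(if A.key then A.ok else B.ok) - 9]
18. n2.acc = "nu"  ["nu"]
19. n1.ok = 13  [len(A.acc) + 11]
20. n0.lim = 5  [B.ok - 8]
21. n0.fin = 3  [3]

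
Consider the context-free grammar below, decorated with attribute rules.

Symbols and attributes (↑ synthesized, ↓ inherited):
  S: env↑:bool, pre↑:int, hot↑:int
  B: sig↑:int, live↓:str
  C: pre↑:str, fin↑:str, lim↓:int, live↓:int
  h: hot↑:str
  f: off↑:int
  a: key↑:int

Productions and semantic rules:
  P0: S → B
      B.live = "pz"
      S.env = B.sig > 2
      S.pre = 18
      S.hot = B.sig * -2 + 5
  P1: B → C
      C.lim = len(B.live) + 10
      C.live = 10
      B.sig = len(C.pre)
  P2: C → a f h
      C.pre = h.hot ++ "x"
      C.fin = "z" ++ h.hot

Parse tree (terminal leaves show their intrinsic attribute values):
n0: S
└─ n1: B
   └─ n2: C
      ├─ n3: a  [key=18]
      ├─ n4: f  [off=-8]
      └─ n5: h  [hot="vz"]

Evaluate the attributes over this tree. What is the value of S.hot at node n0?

1. n1.live = "pz"  ["pz"]
2. n2.lim = 12  [len(B.live) + 10]
3. n2.live = 10  [10]
4. n3.key = 18  [terminal]
5. n4.off = -8  [terminal]
6. n5.hot = "vz"  [terminal]
7. n2.pre = "vzx"  [h.hot ++ "x"]
8. n2.fin = "zvz"  ["z" ++ h.hot]
9. n1.sig = 3  [len(C.pre)]
10. n0.env = true  [B.sig > 2]
11. n0.pre = 18  [18]
12. n0.hot = -1  [B.sig * -2 + 5]

-1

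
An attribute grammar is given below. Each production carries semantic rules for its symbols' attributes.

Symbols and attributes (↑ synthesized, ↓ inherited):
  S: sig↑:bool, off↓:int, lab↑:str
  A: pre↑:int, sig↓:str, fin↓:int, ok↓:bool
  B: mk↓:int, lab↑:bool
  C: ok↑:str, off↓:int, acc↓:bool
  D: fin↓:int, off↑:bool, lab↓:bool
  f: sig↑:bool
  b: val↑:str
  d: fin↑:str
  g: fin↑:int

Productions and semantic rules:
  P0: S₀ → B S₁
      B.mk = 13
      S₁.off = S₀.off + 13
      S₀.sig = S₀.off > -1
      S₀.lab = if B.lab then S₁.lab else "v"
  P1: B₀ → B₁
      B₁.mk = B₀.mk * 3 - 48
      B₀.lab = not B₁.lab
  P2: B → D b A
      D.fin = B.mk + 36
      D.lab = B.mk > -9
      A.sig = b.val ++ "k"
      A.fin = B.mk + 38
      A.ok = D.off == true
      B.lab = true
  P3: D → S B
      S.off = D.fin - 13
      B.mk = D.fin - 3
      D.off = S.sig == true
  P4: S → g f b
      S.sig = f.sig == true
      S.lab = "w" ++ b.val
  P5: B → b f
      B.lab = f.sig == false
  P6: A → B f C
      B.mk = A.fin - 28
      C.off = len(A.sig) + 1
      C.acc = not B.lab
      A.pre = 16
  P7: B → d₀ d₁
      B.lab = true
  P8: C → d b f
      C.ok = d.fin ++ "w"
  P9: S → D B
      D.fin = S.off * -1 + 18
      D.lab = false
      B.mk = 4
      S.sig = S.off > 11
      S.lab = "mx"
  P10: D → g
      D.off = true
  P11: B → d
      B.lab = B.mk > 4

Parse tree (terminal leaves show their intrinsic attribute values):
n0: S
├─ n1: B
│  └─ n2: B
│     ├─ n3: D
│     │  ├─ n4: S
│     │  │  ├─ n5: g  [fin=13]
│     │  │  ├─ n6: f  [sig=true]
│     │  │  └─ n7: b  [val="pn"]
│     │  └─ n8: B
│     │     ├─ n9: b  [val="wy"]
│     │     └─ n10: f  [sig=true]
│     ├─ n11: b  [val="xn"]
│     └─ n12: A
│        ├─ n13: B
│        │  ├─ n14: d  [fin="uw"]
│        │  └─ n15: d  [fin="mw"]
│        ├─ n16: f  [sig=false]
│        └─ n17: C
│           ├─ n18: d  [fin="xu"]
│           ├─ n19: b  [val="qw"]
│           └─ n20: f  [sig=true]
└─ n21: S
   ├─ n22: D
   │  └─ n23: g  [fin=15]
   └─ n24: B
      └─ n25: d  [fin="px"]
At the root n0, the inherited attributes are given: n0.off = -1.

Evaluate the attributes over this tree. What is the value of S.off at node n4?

14

1. n0.off = -1  [given at root]
2. n1.mk = 13  [13]
3. n2.mk = -9  [B₀.mk * 3 - 48]
4. n3.fin = 27  [B.mk + 36]
5. n3.lab = false  [B.mk > -9]
6. n4.off = 14  [D.fin - 13]
7. n5.fin = 13  [terminal]
8. n6.sig = true  [terminal]
9. n7.val = "pn"  [terminal]
10. n4.sig = true  [f.sig == true]
11. n4.lab = "wpn"  ["w" ++ b.val]
12. n8.mk = 24  [D.fin - 3]
13. n9.val = "wy"  [terminal]
14. n10.sig = true  [terminal]
15. n8.lab = false  [f.sig == false]
16. n3.off = true  [S.sig == true]
17. n11.val = "xn"  [terminal]
18. n12.sig = "xnk"  [b.val ++ "k"]
19. n12.fin = 29  [B.mk + 38]
20. n12.ok = true  [D.off == true]
21. n13.mk = 1  [A.fin - 28]
22. n14.fin = "uw"  [terminal]
23. n15.fin = "mw"  [terminal]
24. n13.lab = true  [true]
25. n16.sig = false  [terminal]
26. n17.off = 4  [len(A.sig) + 1]
27. n17.acc = false  [not B.lab]
28. n18.fin = "xu"  [terminal]
29. n19.val = "qw"  [terminal]
30. n20.sig = true  [terminal]
31. n17.ok = "xuw"  [d.fin ++ "w"]
32. n12.pre = 16  [16]
33. n2.lab = true  [true]
34. n1.lab = false  [not B₁.lab]
35. n21.off = 12  [S₀.off + 13]
36. n22.fin = 6  [S.off * -1 + 18]
37. n22.lab = false  [false]
38. n23.fin = 15  [terminal]
39. n22.off = true  [true]
40. n24.mk = 4  [4]
41. n25.fin = "px"  [terminal]
42. n24.lab = false  [B.mk > 4]
43. n21.sig = true  [S.off > 11]
44. n21.lab = "mx"  ["mx"]
45. n0.sig = false  [S₀.off > -1]
46. n0.lab = "v"  [if B.lab then S₁.lab else "v"]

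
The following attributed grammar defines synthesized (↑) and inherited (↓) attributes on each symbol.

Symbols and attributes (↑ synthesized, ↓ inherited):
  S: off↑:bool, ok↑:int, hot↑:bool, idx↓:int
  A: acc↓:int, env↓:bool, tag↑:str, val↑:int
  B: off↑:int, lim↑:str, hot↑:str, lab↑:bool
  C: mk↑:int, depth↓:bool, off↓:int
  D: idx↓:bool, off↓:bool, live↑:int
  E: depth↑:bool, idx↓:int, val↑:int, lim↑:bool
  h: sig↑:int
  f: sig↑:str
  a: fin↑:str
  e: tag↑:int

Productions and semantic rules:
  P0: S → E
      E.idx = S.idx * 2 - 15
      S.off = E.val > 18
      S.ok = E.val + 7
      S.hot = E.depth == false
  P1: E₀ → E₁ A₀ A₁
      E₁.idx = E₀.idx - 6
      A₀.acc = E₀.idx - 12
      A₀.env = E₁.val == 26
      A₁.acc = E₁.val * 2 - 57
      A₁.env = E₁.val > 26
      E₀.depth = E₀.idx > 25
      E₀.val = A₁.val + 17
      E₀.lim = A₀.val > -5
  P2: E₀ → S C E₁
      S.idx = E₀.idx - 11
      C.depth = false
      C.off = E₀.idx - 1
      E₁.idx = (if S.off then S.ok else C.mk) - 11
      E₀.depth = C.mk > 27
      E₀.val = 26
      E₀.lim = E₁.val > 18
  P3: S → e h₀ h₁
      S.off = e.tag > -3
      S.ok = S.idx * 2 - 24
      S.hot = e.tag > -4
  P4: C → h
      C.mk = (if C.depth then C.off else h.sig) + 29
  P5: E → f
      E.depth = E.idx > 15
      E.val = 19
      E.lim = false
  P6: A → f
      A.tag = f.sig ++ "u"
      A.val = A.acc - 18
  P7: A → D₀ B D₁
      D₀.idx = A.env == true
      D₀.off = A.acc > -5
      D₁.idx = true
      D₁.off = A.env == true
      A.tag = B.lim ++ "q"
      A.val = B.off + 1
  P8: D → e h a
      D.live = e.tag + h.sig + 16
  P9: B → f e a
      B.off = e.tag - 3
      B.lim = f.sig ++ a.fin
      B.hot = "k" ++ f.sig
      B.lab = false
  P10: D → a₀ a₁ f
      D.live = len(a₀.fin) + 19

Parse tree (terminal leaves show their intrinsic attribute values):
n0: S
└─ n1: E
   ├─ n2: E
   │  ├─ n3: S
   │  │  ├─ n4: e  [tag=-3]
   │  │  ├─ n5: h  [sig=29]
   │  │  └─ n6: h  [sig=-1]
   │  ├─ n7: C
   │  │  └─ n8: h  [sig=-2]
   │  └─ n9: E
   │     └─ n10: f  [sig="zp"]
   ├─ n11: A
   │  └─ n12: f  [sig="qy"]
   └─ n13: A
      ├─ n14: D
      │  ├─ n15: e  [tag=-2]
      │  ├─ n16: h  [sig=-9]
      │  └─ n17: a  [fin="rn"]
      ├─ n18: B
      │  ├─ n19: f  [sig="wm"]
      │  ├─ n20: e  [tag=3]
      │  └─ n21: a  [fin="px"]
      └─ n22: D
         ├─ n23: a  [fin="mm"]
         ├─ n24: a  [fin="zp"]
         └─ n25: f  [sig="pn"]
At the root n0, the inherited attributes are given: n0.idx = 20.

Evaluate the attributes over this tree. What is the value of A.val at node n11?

-5

1. n0.idx = 20  [given at root]
2. n1.idx = 25  [S.idx * 2 - 15]
3. n2.idx = 19  [E₀.idx - 6]
4. n3.idx = 8  [E₀.idx - 11]
5. n4.tag = -3  [terminal]
6. n5.sig = 29  [terminal]
7. n6.sig = -1  [terminal]
8. n3.off = false  [e.tag > -3]
9. n3.ok = -8  [S.idx * 2 - 24]
10. n3.hot = true  [e.tag > -4]
11. n7.depth = false  [false]
12. n7.off = 18  [E₀.idx - 1]
13. n8.sig = -2  [terminal]
14. n7.mk = 27  [(if C.depth then C.off else h.sig) + 29]
15. n9.idx = 16  [(if S.off then S.ok else C.mk) - 11]
16. n10.sig = "zp"  [terminal]
17. n9.depth = true  [E.idx > 15]
18. n9.val = 19  [19]
19. n9.lim = false  [false]
20. n2.depth = false  [C.mk > 27]
21. n2.val = 26  [26]
22. n2.lim = true  [E₁.val > 18]
23. n11.acc = 13  [E₀.idx - 12]
24. n11.env = true  [E₁.val == 26]
25. n12.sig = "qy"  [terminal]
26. n11.tag = "qyu"  [f.sig ++ "u"]
27. n11.val = -5  [A.acc - 18]
28. n13.acc = -5  [E₁.val * 2 - 57]
29. n13.env = false  [E₁.val > 26]
30. n14.idx = false  [A.env == true]
31. n14.off = false  [A.acc > -5]
32. n15.tag = -2  [terminal]
33. n16.sig = -9  [terminal]
34. n17.fin = "rn"  [terminal]
35. n14.live = 5  [e.tag + h.sig + 16]
36. n19.sig = "wm"  [terminal]
37. n20.tag = 3  [terminal]
38. n21.fin = "px"  [terminal]
39. n18.off = 0  [e.tag - 3]
40. n18.lim = "wmpx"  [f.sig ++ a.fin]
41. n18.hot = "kwm"  ["k" ++ f.sig]
42. n18.lab = false  [false]
43. n22.idx = true  [true]
44. n22.off = false  [A.env == true]
45. n23.fin = "mm"  [terminal]
46. n24.fin = "zp"  [terminal]
47. n25.sig = "pn"  [terminal]
48. n22.live = 21  [len(a₀.fin) + 19]
49. n13.tag = "wmpxq"  [B.lim ++ "q"]
50. n13.val = 1  [B.off + 1]
51. n1.depth = false  [E₀.idx > 25]
52. n1.val = 18  [A₁.val + 17]
53. n1.lim = false  [A₀.val > -5]
54. n0.off = false  [E.val > 18]
55. n0.ok = 25  [E.val + 7]
56. n0.hot = true  [E.depth == false]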